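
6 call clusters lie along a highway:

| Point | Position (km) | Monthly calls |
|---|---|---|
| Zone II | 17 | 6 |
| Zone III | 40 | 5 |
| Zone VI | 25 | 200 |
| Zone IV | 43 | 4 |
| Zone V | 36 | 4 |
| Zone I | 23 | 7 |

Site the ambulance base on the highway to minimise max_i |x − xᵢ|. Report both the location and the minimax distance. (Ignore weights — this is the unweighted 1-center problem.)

location 30, max distance 13

The 1-center on a line is the midpoint of the two extreme points: leftmost at 17, rightmost at 43.
Optimal location = (17 + 43)/2 = 30; maximum distance = (43 − 17)/2 = 13.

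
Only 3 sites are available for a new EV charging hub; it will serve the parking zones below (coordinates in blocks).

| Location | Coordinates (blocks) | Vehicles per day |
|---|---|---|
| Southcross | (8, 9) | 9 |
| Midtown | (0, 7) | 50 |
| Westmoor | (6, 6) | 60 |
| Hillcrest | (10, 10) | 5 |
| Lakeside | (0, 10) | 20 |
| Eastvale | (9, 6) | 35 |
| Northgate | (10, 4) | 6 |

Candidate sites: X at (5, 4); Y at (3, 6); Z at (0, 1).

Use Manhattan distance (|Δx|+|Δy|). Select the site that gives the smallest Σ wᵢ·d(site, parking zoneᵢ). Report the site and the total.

Total weighted distance at each candidate:
  X (5, 4): total = 1167
  Y (3, 6): total = 911
  Z (0, 1): total = 1947
Minimum is at Y with total 911 blocks.

Y, total 911 blocks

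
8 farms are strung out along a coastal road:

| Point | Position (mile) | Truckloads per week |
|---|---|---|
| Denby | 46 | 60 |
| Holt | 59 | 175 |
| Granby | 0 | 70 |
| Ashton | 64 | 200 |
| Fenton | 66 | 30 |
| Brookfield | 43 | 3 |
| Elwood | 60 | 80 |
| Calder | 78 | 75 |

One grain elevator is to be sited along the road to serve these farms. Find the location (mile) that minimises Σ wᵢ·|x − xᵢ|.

For a sum of weighted absolute distances on a line, the optimum is the weighted median (not the mean). Total weight W = 693; half-weight = 346.5.
Sort by position and accumulate weight:
  mile 0 (Granby, w=70) → cum 70
  mile 43 (Brookfield, w=3) → cum 73
  mile 46 (Denby, w=60) → cum 133
  mile 59 (Holt, w=175) → cum 308
  mile 60 (Elwood, w=80) → cum 388  ≥ 346.5 → median here
  mile 64 (Ashton, w=200) → cum 588
  mile 66 (Fenton, w=30) → cum 618
  mile 78 (Calder, w=75) → cum 693
Optimal location: mile 60.

x = 60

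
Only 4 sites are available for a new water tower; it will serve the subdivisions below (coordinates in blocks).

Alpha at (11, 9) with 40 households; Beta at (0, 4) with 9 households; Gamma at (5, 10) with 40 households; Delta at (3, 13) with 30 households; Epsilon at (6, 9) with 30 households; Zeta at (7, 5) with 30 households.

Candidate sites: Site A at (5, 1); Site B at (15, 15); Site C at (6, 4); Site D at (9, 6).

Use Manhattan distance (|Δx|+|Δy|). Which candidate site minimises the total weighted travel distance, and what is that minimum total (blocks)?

Site D, total 1279 blocks

Total weighted distance at each candidate:
  Site A (5, 1): total = 1862
  Site B (15, 15): total = 2644
  Site C (6, 4): total = 1304
  Site D (9, 6): total = 1279
Minimum is at Site D with total 1279 blocks.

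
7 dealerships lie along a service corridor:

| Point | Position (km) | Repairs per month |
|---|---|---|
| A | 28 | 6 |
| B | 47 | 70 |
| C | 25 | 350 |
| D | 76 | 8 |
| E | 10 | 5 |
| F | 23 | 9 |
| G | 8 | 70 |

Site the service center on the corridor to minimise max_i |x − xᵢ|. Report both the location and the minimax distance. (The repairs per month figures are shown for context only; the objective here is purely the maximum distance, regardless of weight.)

location 42, max distance 34

The 1-center on a line is the midpoint of the two extreme points: leftmost at 8, rightmost at 76.
Optimal location = (8 + 76)/2 = 42; maximum distance = (76 − 8)/2 = 34.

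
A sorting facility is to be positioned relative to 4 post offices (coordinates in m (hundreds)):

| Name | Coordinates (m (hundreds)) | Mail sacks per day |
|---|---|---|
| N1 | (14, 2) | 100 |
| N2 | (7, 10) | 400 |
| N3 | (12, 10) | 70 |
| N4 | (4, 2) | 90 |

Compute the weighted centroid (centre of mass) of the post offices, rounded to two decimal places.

(8.18, 7.70)

The minimiser of Σwᵢ‖p−pᵢ‖² is the weighted centroid p* = (Σwᵢpᵢ)/(Σwᵢ).
Σwᵢ = 660.
Σwᵢxᵢ = 100·14 + 400·7 + 70·12 + 90·4 = 5400.
Σwᵢyᵢ = 100·2 + 400·10 + 70·10 + 90·2 = 5080.
x* = 5400/660 = 8.18, y* = 5080/660 = 7.70.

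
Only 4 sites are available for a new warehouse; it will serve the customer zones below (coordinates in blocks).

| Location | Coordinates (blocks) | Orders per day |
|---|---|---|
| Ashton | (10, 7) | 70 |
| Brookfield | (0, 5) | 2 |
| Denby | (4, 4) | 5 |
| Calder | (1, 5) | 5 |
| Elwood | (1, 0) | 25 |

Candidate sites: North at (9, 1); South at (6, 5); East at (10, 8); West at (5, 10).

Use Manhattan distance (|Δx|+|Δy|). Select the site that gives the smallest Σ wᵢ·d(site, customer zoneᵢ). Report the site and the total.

Total weighted distance at each candidate:
  North (9, 1): total = 841
  South (6, 5): total = 722
  East (10, 8): total = 631
  West (5, 10): total = 1010
Minimum is at East with total 631 blocks.

East, total 631 blocks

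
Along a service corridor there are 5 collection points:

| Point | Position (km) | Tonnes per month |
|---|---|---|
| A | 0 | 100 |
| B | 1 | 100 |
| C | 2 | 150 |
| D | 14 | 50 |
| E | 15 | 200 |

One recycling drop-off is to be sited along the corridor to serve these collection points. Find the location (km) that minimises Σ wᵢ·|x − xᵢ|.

For a sum of weighted absolute distances on a line, the optimum is the weighted median (not the mean). Total weight W = 600; half-weight = 300.
Sort by position and accumulate weight:
  km 0 (A, w=100) → cum 100
  km 1 (B, w=100) → cum 200
  km 2 (C, w=150) → cum 350  ≥ 300 → median here
  km 14 (D, w=50) → cum 400
  km 15 (E, w=200) → cum 600
Optimal location: km 2.

x = 2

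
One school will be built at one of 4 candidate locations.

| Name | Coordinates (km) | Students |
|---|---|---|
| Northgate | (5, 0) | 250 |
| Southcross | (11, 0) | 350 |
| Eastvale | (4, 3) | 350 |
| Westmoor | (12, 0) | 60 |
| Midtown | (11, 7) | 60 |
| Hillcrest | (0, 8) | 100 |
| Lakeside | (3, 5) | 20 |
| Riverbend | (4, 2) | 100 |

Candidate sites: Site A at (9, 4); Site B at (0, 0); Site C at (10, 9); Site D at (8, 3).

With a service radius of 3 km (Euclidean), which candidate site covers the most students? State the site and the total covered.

Coverage radius r = 3 km; a point is covered iff (Δx)²+(Δy)² ≤ 3² = 9.
  Site A (9, 4): covers {none} → 0
  Site B (0, 0): covers {none} → 0
  Site C (10, 9): covers {Midtown} → 60
  Site D (8, 3): covers {none} → 0
Maximum coverage at Site C: 60 students.

Site C, covering 60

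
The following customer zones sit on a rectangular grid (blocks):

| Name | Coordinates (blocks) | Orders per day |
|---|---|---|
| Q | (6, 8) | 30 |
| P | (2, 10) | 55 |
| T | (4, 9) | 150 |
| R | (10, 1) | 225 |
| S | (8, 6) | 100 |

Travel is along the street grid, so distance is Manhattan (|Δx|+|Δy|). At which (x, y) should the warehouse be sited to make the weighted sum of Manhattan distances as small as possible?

(8, 6)

Manhattan distance separates: Σwᵢ(|x−xᵢ|+|y−yᵢ|) = Σwᵢ|x−xᵢ| + Σwᵢ|y−yᵢ|, so x and y are optimised independently as 1-D weighted medians.
Total weight W = 560; half = 280.
x-coordinate, sorted with cumulative weight:
  x=2 (P, w=55) cum 55
  x=4 (T, w=150) cum 205
  x=6 (Q, w=30) cum 235
  x=8 (S, w=100) cum 335  ← median
  x=10 (R, w=225) cum 560
⇒ x* = 8
y-coordinate, sorted with cumulative weight:
  y=1 (R, w=225) cum 225
  y=6 (S, w=100) cum 325  ← median
  y=8 (Q, w=30) cum 355
  y=9 (T, w=150) cum 505
  y=10 (P, w=55) cum 560
⇒ y* = 6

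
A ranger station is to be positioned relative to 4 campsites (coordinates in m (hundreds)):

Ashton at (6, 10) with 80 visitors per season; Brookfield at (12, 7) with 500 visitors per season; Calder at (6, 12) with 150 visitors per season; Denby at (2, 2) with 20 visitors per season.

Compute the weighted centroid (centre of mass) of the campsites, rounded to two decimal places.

(9.89, 8.19)

The minimiser of Σwᵢ‖p−pᵢ‖² is the weighted centroid p* = (Σwᵢpᵢ)/(Σwᵢ).
Σwᵢ = 750.
Σwᵢxᵢ = 80·6 + 500·12 + 150·6 + 20·2 = 7420.
Σwᵢyᵢ = 80·10 + 500·7 + 150·12 + 20·2 = 6140.
x* = 7420/750 = 9.89, y* = 6140/750 = 8.19.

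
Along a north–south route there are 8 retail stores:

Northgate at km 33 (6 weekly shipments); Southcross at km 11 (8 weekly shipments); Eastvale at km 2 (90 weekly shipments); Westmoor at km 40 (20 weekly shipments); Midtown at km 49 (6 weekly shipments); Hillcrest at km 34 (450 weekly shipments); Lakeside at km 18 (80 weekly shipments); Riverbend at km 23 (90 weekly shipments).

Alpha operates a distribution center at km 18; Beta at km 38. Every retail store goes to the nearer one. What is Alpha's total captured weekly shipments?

268

The indifferent point is the midpoint (18+38)/2 = 28; retail stores left of it (closer to Alpha at 18) go to Alpha, those right go to Beta.
  Eastvale at 2 (w=90) → Alpha
  Southcross at 11 (w=8) → Alpha
  Lakeside at 18 (w=80) → Alpha
  Riverbend at 23 (w=90) → Alpha
  Northgate at 33 (w=6) → Beta
  Hillcrest at 34 (w=450) → Beta
  Westmoor at 40 (w=20) → Beta
  Midtown at 49 (w=6) → Beta
Alpha captures 268; Beta captures 482.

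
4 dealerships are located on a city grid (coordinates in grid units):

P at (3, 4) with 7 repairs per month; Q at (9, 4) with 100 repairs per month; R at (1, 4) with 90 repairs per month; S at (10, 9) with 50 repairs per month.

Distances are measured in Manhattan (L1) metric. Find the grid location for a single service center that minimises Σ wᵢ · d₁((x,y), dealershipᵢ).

(9, 4)

Manhattan distance separates: Σwᵢ(|x−xᵢ|+|y−yᵢ|) = Σwᵢ|x−xᵢ| + Σwᵢ|y−yᵢ|, so x and y are optimised independently as 1-D weighted medians.
Total weight W = 247; half = 123.5.
x-coordinate, sorted with cumulative weight:
  x=1 (R, w=90) cum 90
  x=3 (P, w=7) cum 97
  x=9 (Q, w=100) cum 197  ← median
  x=10 (S, w=50) cum 247
⇒ x* = 9
y-coordinate, sorted with cumulative weight:
  y=4 (P, w=7) cum 7
  y=4 (Q, w=100) cum 107
  y=4 (R, w=90) cum 197  ← median
  y=9 (S, w=50) cum 247
⇒ y* = 4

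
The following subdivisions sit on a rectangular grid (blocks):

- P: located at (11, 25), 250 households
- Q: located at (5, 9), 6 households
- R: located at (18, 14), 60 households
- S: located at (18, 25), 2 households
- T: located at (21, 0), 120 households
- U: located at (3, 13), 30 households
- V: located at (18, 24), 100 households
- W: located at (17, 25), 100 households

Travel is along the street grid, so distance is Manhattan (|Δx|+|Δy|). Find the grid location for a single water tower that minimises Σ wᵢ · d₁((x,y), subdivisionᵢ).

Manhattan distance separates: Σwᵢ(|x−xᵢ|+|y−yᵢ|) = Σwᵢ|x−xᵢ| + Σwᵢ|y−yᵢ|, so x and y are optimised independently as 1-D weighted medians.
Total weight W = 668; half = 334.
x-coordinate, sorted with cumulative weight:
  x=3 (U, w=30) cum 30
  x=5 (Q, w=6) cum 36
  x=11 (P, w=250) cum 286
  x=17 (W, w=100) cum 386  ← median
  x=18 (R, w=60) cum 446
  x=18 (S, w=2) cum 448
  x=18 (V, w=100) cum 548
  x=21 (T, w=120) cum 668
⇒ x* = 17
y-coordinate, sorted with cumulative weight:
  y=0 (T, w=120) cum 120
  y=9 (Q, w=6) cum 126
  y=13 (U, w=30) cum 156
  y=14 (R, w=60) cum 216
  y=24 (V, w=100) cum 316
  y=25 (P, w=250) cum 566  ← median
  y=25 (S, w=2) cum 568
  y=25 (W, w=100) cum 668
⇒ y* = 25

(17, 25)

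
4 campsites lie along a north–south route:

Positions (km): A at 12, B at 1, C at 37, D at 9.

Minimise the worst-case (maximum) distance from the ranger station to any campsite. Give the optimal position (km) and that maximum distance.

location 19, max distance 18

The 1-center on a line is the midpoint of the two extreme points: leftmost at 1, rightmost at 37.
Optimal location = (1 + 37)/2 = 19; maximum distance = (37 − 1)/2 = 18.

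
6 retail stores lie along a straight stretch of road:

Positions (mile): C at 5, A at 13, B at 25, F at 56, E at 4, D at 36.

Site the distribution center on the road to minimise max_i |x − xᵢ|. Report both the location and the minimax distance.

The 1-center on a line is the midpoint of the two extreme points: leftmost at 4, rightmost at 56.
Optimal location = (4 + 56)/2 = 30; maximum distance = (56 − 4)/2 = 26.

location 30, max distance 26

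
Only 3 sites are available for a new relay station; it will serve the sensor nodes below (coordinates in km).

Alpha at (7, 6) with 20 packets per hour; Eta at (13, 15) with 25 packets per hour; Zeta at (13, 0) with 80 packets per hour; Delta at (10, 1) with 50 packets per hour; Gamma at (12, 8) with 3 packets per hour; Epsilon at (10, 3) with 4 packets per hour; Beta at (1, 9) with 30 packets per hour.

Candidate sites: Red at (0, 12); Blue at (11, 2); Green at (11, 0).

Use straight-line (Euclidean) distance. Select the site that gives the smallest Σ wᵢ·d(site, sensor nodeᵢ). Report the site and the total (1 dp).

Blue, total 1129.0 km

Total weighted distance at each candidate:
  Red (0, 12): total = 2863.2
  Blue (11, 2): total = 1129.0
  Green (11, 0): total = 1193.7
Minimum is at Blue with total 1129.0 km.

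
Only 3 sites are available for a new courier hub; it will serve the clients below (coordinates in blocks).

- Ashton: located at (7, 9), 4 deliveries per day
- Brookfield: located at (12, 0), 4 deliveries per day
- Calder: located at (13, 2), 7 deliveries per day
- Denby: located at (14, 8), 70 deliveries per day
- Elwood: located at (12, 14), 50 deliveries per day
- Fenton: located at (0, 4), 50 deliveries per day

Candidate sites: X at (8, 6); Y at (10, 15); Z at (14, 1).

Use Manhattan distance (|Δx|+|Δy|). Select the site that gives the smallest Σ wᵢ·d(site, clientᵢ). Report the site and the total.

Total weighted distance at each candidate:
  X (8, 6): total = 1779
  Y (10, 15): total = 2186
  Z (14, 1): total = 2176
Minimum is at X with total 1779 blocks.

X, total 1779 blocks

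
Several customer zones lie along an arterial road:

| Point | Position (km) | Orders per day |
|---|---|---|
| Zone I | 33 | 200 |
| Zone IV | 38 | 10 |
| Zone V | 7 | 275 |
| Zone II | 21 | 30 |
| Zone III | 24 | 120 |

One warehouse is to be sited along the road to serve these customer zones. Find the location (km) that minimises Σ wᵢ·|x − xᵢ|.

x = 24

For a sum of weighted absolute distances on a line, the optimum is the weighted median (not the mean). Total weight W = 635; half-weight = 317.5.
Sort by position and accumulate weight:
  km 7 (Zone V, w=275) → cum 275
  km 21 (Zone II, w=30) → cum 305
  km 24 (Zone III, w=120) → cum 425  ≥ 317.5 → median here
  km 33 (Zone I, w=200) → cum 625
  km 38 (Zone IV, w=10) → cum 635
Optimal location: km 24.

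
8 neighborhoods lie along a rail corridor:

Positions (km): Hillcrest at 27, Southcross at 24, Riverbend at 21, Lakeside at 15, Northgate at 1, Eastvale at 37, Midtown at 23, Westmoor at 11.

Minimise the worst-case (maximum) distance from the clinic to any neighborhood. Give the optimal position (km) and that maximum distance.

location 19, max distance 18

The 1-center on a line is the midpoint of the two extreme points: leftmost at 1, rightmost at 37.
Optimal location = (1 + 37)/2 = 19; maximum distance = (37 − 1)/2 = 18.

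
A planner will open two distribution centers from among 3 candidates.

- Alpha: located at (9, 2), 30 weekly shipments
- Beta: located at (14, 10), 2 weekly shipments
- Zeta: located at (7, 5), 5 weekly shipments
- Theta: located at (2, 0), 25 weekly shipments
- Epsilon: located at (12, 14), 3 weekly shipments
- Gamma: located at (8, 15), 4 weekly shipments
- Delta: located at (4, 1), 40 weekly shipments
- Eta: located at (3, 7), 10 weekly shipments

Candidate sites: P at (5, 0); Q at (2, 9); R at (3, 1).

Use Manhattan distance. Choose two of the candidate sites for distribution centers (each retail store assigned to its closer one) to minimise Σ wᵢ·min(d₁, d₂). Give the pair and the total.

Evaluate every pair (each demand assigned to the nearer of the two):
  {Q, R}: total = 489
  {P, Q}: total = 519
  {P, R}: total = 538
Best pair: {Q, R} with total 489.

{Q, R}, total 489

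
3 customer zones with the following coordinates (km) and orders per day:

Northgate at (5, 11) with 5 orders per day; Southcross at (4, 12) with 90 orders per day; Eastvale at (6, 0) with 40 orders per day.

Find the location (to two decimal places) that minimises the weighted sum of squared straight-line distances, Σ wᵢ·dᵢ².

(4.63, 8.41)

The minimiser of Σwᵢ‖p−pᵢ‖² is the weighted centroid p* = (Σwᵢpᵢ)/(Σwᵢ).
Σwᵢ = 135.
Σwᵢxᵢ = 5·5 + 90·4 + 40·6 = 625.
Σwᵢyᵢ = 5·11 + 90·12 + 40·0 = 1135.
x* = 625/135 = 4.63, y* = 1135/135 = 8.41.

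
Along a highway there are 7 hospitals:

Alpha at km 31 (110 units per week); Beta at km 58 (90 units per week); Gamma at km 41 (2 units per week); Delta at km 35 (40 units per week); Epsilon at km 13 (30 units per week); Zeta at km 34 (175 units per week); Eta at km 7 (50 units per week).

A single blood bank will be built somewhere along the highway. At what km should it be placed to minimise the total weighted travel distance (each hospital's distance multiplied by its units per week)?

For a sum of weighted absolute distances on a line, the optimum is the weighted median (not the mean). Total weight W = 497; half-weight = 248.5.
Sort by position and accumulate weight:
  km 7 (Eta, w=50) → cum 50
  km 13 (Epsilon, w=30) → cum 80
  km 31 (Alpha, w=110) → cum 190
  km 34 (Zeta, w=175) → cum 365  ≥ 248.5 → median here
  km 35 (Delta, w=40) → cum 405
  km 41 (Gamma, w=2) → cum 407
  km 58 (Beta, w=90) → cum 497
Optimal location: km 34.

x = 34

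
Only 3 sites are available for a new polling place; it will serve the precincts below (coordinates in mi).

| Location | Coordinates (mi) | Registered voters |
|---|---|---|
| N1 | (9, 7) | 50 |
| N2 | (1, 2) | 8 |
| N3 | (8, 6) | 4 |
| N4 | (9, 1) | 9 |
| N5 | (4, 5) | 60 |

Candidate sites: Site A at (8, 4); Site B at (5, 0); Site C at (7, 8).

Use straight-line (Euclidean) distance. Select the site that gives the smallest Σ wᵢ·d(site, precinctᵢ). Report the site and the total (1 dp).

Site A, total 500.2 mi

Total weighted distance at each candidate:
  Site A (8, 4): total = 500.2
  Site B (5, 0): total = 808.8
  Site C (7, 8): total = 508.7
Minimum is at Site A with total 500.2 mi.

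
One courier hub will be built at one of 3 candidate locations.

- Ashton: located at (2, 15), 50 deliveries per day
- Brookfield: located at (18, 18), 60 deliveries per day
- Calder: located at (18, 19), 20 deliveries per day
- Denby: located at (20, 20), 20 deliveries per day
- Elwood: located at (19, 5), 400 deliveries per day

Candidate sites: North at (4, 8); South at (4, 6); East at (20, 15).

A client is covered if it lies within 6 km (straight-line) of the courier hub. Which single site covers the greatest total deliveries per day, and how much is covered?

East, covering 100

Coverage radius r = 6 km; a point is covered iff (Δx)²+(Δy)² ≤ 6² = 36.
  North (4, 8): covers {none} → 0
  South (4, 6): covers {none} → 0
  East (20, 15): covers {Brookfield, Calder, Denby} → 100
Maximum coverage at East: 100 deliveries per day.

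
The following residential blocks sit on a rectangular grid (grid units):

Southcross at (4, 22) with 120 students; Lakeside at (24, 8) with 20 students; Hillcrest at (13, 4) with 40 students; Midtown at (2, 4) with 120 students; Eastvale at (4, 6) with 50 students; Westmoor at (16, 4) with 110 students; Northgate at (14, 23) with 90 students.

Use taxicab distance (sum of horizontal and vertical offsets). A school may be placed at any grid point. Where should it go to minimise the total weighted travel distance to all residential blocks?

Manhattan distance separates: Σwᵢ(|x−xᵢ|+|y−yᵢ|) = Σwᵢ|x−xᵢ| + Σwᵢ|y−yᵢ|, so x and y are optimised independently as 1-D weighted medians.
Total weight W = 550; half = 275.
x-coordinate, sorted with cumulative weight:
  x=2 (Midtown, w=120) cum 120
  x=4 (Southcross, w=120) cum 240
  x=4 (Eastvale, w=50) cum 290  ← median
  x=13 (Hillcrest, w=40) cum 330
  x=14 (Northgate, w=90) cum 420
  x=16 (Westmoor, w=110) cum 530
  x=24 (Lakeside, w=20) cum 550
⇒ x* = 4
y-coordinate, sorted with cumulative weight:
  y=4 (Hillcrest, w=40) cum 40
  y=4 (Midtown, w=120) cum 160
  y=4 (Westmoor, w=110) cum 270
  y=6 (Eastvale, w=50) cum 320  ← median
  y=8 (Lakeside, w=20) cum 340
  y=22 (Southcross, w=120) cum 460
  y=23 (Northgate, w=90) cum 550
⇒ y* = 6

(4, 6)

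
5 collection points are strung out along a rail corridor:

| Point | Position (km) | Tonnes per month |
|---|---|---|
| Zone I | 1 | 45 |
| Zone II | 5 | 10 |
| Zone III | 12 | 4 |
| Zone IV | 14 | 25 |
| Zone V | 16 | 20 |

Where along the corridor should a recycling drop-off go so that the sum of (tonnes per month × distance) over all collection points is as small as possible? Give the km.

For a sum of weighted absolute distances on a line, the optimum is the weighted median (not the mean). Total weight W = 104; half-weight = 52.
Sort by position and accumulate weight:
  km 1 (Zone I, w=45) → cum 45
  km 5 (Zone II, w=10) → cum 55  ≥ 52 → median here
  km 12 (Zone III, w=4) → cum 59
  km 14 (Zone IV, w=25) → cum 84
  km 16 (Zone V, w=20) → cum 104
Optimal location: km 5.

x = 5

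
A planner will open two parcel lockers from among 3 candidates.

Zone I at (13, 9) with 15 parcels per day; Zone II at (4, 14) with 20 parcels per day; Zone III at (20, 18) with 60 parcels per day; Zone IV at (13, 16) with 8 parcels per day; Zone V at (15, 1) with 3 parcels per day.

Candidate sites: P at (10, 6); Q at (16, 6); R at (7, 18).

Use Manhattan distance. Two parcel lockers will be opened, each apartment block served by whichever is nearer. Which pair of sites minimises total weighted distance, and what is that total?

Evaluate every pair (each demand assigned to the nearer of the two):
  {Q, R}: total = 1092
  {P, R}: total = 1104
  {P, Q}: total = 1452
Best pair: {Q, R} with total 1092.

{Q, R}, total 1092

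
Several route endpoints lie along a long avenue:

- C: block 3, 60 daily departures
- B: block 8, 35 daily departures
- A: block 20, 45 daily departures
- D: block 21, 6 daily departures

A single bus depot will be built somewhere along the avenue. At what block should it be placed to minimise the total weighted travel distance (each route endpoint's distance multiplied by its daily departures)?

x = 8

For a sum of weighted absolute distances on a line, the optimum is the weighted median (not the mean). Total weight W = 146; half-weight = 73.
Sort by position and accumulate weight:
  block 3 (C, w=60) → cum 60
  block 8 (B, w=35) → cum 95  ≥ 73 → median here
  block 20 (A, w=45) → cum 140
  block 21 (D, w=6) → cum 146
Optimal location: block 8.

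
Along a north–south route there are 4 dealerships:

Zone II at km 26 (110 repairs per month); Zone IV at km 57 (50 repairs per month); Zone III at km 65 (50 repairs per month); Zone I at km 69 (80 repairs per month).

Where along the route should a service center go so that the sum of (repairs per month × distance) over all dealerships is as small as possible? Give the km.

x = 57

For a sum of weighted absolute distances on a line, the optimum is the weighted median (not the mean). Total weight W = 290; half-weight = 145.
Sort by position and accumulate weight:
  km 26 (Zone II, w=110) → cum 110
  km 57 (Zone IV, w=50) → cum 160  ≥ 145 → median here
  km 65 (Zone III, w=50) → cum 210
  km 69 (Zone I, w=80) → cum 290
Optimal location: km 57.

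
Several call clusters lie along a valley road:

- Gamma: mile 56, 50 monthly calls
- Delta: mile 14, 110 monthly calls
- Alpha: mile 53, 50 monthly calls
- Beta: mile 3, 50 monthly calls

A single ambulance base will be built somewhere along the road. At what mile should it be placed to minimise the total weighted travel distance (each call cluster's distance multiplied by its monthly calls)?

For a sum of weighted absolute distances on a line, the optimum is the weighted median (not the mean). Total weight W = 260; half-weight = 130.
Sort by position and accumulate weight:
  mile 3 (Beta, w=50) → cum 50
  mile 14 (Delta, w=110) → cum 160  ≥ 130 → median here
  mile 53 (Alpha, w=50) → cum 210
  mile 56 (Gamma, w=50) → cum 260
Optimal location: mile 14.

x = 14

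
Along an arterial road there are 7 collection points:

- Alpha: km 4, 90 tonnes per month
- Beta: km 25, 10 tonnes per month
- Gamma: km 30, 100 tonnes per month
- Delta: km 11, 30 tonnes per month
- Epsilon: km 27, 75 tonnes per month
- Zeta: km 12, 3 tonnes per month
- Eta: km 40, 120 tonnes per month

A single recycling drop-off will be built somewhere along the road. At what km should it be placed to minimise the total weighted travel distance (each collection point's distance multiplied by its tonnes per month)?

x = 30

For a sum of weighted absolute distances on a line, the optimum is the weighted median (not the mean). Total weight W = 428; half-weight = 214.
Sort by position and accumulate weight:
  km 4 (Alpha, w=90) → cum 90
  km 11 (Delta, w=30) → cum 120
  km 12 (Zeta, w=3) → cum 123
  km 25 (Beta, w=10) → cum 133
  km 27 (Epsilon, w=75) → cum 208
  km 30 (Gamma, w=100) → cum 308  ≥ 214 → median here
  km 40 (Eta, w=120) → cum 428
Optimal location: km 30.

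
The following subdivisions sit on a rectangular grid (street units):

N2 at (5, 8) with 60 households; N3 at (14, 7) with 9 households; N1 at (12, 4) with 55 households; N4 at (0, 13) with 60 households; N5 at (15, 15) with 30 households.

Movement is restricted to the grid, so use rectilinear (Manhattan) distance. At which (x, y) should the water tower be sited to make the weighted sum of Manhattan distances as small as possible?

(5, 8)

Manhattan distance separates: Σwᵢ(|x−xᵢ|+|y−yᵢ|) = Σwᵢ|x−xᵢ| + Σwᵢ|y−yᵢ|, so x and y are optimised independently as 1-D weighted medians.
Total weight W = 214; half = 107.
x-coordinate, sorted with cumulative weight:
  x=0 (N4, w=60) cum 60
  x=5 (N2, w=60) cum 120  ← median
  x=12 (N1, w=55) cum 175
  x=14 (N3, w=9) cum 184
  x=15 (N5, w=30) cum 214
⇒ x* = 5
y-coordinate, sorted with cumulative weight:
  y=4 (N1, w=55) cum 55
  y=7 (N3, w=9) cum 64
  y=8 (N2, w=60) cum 124  ← median
  y=13 (N4, w=60) cum 184
  y=15 (N5, w=30) cum 214
⇒ y* = 8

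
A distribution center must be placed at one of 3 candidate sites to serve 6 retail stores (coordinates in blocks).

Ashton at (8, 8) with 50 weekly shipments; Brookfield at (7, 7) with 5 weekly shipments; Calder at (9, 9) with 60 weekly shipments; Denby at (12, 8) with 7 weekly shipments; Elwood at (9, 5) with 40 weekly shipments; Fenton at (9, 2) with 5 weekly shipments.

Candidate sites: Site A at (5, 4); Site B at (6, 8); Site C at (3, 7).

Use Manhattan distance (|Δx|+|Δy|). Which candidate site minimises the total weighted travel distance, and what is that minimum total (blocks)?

Total weighted distance at each candidate:
  Site A (5, 4): total = 1222
  Site B (6, 8): total = 677
  Site C (3, 7): total = 1245
Minimum is at Site B with total 677 blocks.

Site B, total 677 blocks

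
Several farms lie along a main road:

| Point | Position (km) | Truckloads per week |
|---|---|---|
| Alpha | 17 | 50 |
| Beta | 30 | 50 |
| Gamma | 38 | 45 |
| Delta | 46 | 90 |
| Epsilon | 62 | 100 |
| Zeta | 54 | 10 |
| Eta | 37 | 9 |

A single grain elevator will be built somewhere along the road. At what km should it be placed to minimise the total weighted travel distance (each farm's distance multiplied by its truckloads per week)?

For a sum of weighted absolute distances on a line, the optimum is the weighted median (not the mean). Total weight W = 354; half-weight = 177.
Sort by position and accumulate weight:
  km 17 (Alpha, w=50) → cum 50
  km 30 (Beta, w=50) → cum 100
  km 37 (Eta, w=9) → cum 109
  km 38 (Gamma, w=45) → cum 154
  km 46 (Delta, w=90) → cum 244  ≥ 177 → median here
  km 54 (Zeta, w=10) → cum 254
  km 62 (Epsilon, w=100) → cum 354
Optimal location: km 46.

x = 46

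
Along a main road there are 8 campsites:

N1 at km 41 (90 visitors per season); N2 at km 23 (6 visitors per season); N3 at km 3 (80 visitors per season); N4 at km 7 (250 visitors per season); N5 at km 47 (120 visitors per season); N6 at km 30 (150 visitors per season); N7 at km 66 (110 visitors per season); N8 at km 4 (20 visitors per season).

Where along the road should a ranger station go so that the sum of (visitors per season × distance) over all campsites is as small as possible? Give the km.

x = 30

For a sum of weighted absolute distances on a line, the optimum is the weighted median (not the mean). Total weight W = 826; half-weight = 413.
Sort by position and accumulate weight:
  km 3 (N3, w=80) → cum 80
  km 4 (N8, w=20) → cum 100
  km 7 (N4, w=250) → cum 350
  km 23 (N2, w=6) → cum 356
  km 30 (N6, w=150) → cum 506  ≥ 413 → median here
  km 41 (N1, w=90) → cum 596
  km 47 (N5, w=120) → cum 716
  km 66 (N7, w=110) → cum 826
Optimal location: km 30.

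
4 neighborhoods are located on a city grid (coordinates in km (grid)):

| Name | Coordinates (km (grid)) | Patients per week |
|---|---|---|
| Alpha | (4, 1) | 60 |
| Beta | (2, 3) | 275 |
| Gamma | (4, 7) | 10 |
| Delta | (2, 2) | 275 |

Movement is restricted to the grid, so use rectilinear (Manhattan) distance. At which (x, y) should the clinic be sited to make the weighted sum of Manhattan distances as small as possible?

Manhattan distance separates: Σwᵢ(|x−xᵢ|+|y−yᵢ|) = Σwᵢ|x−xᵢ| + Σwᵢ|y−yᵢ|, so x and y are optimised independently as 1-D weighted medians.
Total weight W = 620; half = 310.
x-coordinate, sorted with cumulative weight:
  x=2 (Beta, w=275) cum 275
  x=2 (Delta, w=275) cum 550  ← median
  x=4 (Alpha, w=60) cum 610
  x=4 (Gamma, w=10) cum 620
⇒ x* = 2
y-coordinate, sorted with cumulative weight:
  y=1 (Alpha, w=60) cum 60
  y=2 (Delta, w=275) cum 335  ← median
  y=3 (Beta, w=275) cum 610
  y=7 (Gamma, w=10) cum 620
⇒ y* = 2

(2, 2)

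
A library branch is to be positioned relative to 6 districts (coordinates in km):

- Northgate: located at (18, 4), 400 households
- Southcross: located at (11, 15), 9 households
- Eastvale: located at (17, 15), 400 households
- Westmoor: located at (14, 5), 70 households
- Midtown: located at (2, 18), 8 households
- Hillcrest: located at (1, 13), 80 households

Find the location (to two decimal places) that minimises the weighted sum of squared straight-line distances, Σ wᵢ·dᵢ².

(15.69, 9.59)

The minimiser of Σwᵢ‖p−pᵢ‖² is the weighted centroid p* = (Σwᵢpᵢ)/(Σwᵢ).
Σwᵢ = 967.
Σwᵢxᵢ = 400·18 + 9·11 + 400·17 + 70·14 + 8·2 + 80·1 = 15175.
Σwᵢyᵢ = 400·4 + 9·15 + 400·15 + 70·5 + 8·18 + 80·13 = 9269.
x* = 15175/967 = 15.69, y* = 9269/967 = 9.59.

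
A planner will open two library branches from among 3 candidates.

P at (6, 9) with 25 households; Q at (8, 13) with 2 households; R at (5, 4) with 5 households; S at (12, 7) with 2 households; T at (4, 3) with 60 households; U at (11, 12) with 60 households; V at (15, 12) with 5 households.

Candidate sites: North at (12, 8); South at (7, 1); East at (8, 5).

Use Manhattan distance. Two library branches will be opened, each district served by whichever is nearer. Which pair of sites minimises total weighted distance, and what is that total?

Evaluate every pair (each demand assigned to the nearer of the two):
  {North, South}: total = 855
  {North, East}: total = 883
  {South, East}: total = 1168
Best pair: {North, South} with total 855.

{North, South}, total 855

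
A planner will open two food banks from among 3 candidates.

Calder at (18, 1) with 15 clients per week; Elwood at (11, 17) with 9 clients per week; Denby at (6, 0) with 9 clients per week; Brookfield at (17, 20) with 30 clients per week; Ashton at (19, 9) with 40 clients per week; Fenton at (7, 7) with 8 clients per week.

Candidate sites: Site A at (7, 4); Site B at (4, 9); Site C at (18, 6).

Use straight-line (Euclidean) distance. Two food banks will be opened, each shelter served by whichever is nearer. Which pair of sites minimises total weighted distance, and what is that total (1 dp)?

Evaluate every pair (each demand assigned to the nearer of the two):
  {Site A, Site C}: total = 801.0
  {Site B, Site C}: total = 830.1
  {Site A, Site B}: total = 1358.7
Best pair: {Site A, Site C} with total 801.0.

{Site A, Site C}, total 801.0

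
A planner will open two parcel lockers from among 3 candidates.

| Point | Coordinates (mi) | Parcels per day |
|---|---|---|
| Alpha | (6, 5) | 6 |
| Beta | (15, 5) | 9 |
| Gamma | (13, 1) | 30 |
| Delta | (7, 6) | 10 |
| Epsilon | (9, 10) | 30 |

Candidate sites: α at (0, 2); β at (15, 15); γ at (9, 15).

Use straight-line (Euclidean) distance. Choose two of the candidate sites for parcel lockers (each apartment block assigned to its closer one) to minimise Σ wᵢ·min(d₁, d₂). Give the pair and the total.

Evaluate every pair (each demand assigned to the nearer of the two):
  {α, γ}: total = 767.0
  {β, γ}: total = 819.1
  {α, β}: total = 836.3
Best pair: {α, γ} with total 767.0.

{α, γ}, total 767.0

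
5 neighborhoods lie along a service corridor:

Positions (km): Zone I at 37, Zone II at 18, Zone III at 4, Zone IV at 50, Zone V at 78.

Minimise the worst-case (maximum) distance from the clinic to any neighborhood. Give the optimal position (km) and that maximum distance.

location 41, max distance 37

The 1-center on a line is the midpoint of the two extreme points: leftmost at 4, rightmost at 78.
Optimal location = (4 + 78)/2 = 41; maximum distance = (78 − 4)/2 = 37.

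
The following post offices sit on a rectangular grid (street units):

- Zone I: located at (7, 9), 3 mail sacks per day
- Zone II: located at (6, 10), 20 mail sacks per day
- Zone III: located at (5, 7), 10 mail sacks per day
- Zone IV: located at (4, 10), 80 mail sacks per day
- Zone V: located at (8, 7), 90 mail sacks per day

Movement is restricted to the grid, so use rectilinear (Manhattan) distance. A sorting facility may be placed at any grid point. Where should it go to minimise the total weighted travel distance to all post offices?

(6, 9)

Manhattan distance separates: Σwᵢ(|x−xᵢ|+|y−yᵢ|) = Σwᵢ|x−xᵢ| + Σwᵢ|y−yᵢ|, so x and y are optimised independently as 1-D weighted medians.
Total weight W = 203; half = 101.5.
x-coordinate, sorted with cumulative weight:
  x=4 (Zone IV, w=80) cum 80
  x=5 (Zone III, w=10) cum 90
  x=6 (Zone II, w=20) cum 110  ← median
  x=7 (Zone I, w=3) cum 113
  x=8 (Zone V, w=90) cum 203
⇒ x* = 6
y-coordinate, sorted with cumulative weight:
  y=7 (Zone III, w=10) cum 10
  y=7 (Zone V, w=90) cum 100
  y=9 (Zone I, w=3) cum 103  ← median
  y=10 (Zone II, w=20) cum 123
  y=10 (Zone IV, w=80) cum 203
⇒ y* = 9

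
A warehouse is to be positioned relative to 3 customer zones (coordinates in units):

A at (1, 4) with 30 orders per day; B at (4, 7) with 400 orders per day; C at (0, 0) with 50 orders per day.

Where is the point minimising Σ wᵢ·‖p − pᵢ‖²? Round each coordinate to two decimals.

The minimiser of Σwᵢ‖p−pᵢ‖² is the weighted centroid p* = (Σwᵢpᵢ)/(Σwᵢ).
Σwᵢ = 480.
Σwᵢxᵢ = 30·1 + 400·4 + 50·0 = 1630.
Σwᵢyᵢ = 30·4 + 400·7 + 50·0 = 2920.
x* = 1630/480 = 3.40, y* = 2920/480 = 6.08.

(3.40, 6.08)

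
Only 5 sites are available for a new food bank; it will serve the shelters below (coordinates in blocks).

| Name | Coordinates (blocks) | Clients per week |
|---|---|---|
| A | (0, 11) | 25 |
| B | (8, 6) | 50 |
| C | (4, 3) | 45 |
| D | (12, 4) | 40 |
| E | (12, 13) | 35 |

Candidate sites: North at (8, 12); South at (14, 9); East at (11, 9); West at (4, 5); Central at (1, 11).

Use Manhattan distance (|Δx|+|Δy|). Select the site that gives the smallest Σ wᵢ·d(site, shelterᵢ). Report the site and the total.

Total weighted distance at each candidate:
  North (8, 12): total = 1765
  South (14, 9): total = 2060
  East (11, 9): total = 1625
  West (4, 5): total = 1510
  Central (1, 11): total = 2295
Minimum is at West with total 1510 blocks.

West, total 1510 blocks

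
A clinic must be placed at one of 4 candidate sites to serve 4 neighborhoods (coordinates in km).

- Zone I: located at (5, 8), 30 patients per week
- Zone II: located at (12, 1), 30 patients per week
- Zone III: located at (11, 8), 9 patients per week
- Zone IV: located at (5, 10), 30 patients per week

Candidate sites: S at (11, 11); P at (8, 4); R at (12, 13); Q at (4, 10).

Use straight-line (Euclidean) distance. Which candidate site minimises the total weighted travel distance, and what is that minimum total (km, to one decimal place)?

Total weighted distance at each candidate:
  S (11, 11): total = 712.2
  P (8, 4): total = 546.2
  R (12, 13): total = 892.4
  Q (4, 10): total = 523.9
Minimum is at Q with total 523.9 km.

Q, total 523.9 km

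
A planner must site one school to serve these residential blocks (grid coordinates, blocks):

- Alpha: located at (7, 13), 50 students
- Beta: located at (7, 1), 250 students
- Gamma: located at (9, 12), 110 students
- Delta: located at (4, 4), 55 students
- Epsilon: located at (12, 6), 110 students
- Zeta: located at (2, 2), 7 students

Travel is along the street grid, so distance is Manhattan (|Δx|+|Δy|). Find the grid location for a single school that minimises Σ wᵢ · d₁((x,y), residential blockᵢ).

(7, 4)

Manhattan distance separates: Σwᵢ(|x−xᵢ|+|y−yᵢ|) = Σwᵢ|x−xᵢ| + Σwᵢ|y−yᵢ|, so x and y are optimised independently as 1-D weighted medians.
Total weight W = 582; half = 291.
x-coordinate, sorted with cumulative weight:
  x=2 (Zeta, w=7) cum 7
  x=4 (Delta, w=55) cum 62
  x=7 (Alpha, w=50) cum 112
  x=7 (Beta, w=250) cum 362  ← median
  x=9 (Gamma, w=110) cum 472
  x=12 (Epsilon, w=110) cum 582
⇒ x* = 7
y-coordinate, sorted with cumulative weight:
  y=1 (Beta, w=250) cum 250
  y=2 (Zeta, w=7) cum 257
  y=4 (Delta, w=55) cum 312  ← median
  y=6 (Epsilon, w=110) cum 422
  y=12 (Gamma, w=110) cum 532
  y=13 (Alpha, w=50) cum 582
⇒ y* = 4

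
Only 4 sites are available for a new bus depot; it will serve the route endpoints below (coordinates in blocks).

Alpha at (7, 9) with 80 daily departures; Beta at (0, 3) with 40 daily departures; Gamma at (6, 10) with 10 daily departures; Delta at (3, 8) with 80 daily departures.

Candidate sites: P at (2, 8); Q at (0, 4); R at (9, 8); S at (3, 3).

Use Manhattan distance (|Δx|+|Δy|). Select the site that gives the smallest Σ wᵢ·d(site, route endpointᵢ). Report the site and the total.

P, total 900 blocks

Total weighted distance at each candidate:
  P (2, 8): total = 900
  Q (0, 4): total = 1680
  R (9, 8): total = 1330
  S (3, 3): total = 1420
Minimum is at P with total 900 blocks.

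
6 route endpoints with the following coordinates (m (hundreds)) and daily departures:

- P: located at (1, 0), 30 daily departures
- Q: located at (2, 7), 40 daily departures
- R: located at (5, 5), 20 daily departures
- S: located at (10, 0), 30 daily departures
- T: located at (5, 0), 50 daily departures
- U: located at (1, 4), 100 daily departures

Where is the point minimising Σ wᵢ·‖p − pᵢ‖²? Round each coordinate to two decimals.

The minimiser of Σwᵢ‖p−pᵢ‖² is the weighted centroid p* = (Σwᵢpᵢ)/(Σwᵢ).
Σwᵢ = 270.
Σwᵢxᵢ = 30·1 + 40·2 + 20·5 + 30·10 + 50·5 + 100·1 = 860.
Σwᵢyᵢ = 30·0 + 40·7 + 20·5 + 30·0 + 50·0 + 100·4 = 780.
x* = 860/270 = 3.19, y* = 780/270 = 2.89.

(3.19, 2.89)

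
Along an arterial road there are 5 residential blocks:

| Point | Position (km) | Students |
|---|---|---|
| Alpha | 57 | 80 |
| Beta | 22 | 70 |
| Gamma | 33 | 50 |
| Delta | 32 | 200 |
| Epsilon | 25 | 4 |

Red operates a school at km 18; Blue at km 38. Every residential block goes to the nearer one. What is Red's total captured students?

74

The indifferent point is the midpoint (18+38)/2 = 28; residential blocks left of it (closer to Red at 18) go to Red, those right go to Blue.
  Beta at 22 (w=70) → Red
  Epsilon at 25 (w=4) → Red
  Delta at 32 (w=200) → Blue
  Gamma at 33 (w=50) → Blue
  Alpha at 57 (w=80) → Blue
Red captures 74; Blue captures 330.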